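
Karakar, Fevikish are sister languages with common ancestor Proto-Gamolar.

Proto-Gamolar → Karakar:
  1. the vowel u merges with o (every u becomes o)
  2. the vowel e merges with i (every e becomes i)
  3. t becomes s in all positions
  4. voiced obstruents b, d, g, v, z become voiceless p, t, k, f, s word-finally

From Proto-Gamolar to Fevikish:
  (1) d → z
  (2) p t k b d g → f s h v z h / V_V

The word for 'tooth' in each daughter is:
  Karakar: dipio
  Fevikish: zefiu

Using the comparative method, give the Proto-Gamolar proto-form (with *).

*depiu

Position 5: Karakar has o, Fevikish has u. Fevikish preserves u here (none of its changes turn any other segment into u), so the proto-segment is *u.
Position 3: Karakar has p, Fevikish has f. Taking the neighbouring segments as reconstructed: Karakar p can only go back to *p; Fevikish f could go back to *p or *f — the one source consistent with every daughter is *p.
Position 1: Karakar has d, Fevikish has z. Karakar preserves d here (none of its changes turn any other segment into d), so the proto-segment is *d.
This points to *depiu. Verify forward in each daughter:
Karakar: start from *depiu.
  rule 1 (vowel merger): depiu → depio
  rule 2 (vowel merger): depio → dipio
  rule 3: no change — dipio
  rule 4: no change — dipio
  ⇒ Karakar dipio
Fevikish: start from *depiu.
  rule 1 (unconditioned shift): depiu → zepiu
  rule 2 (intervocalic lenition): zepiu → zefiu
  ⇒ Fevikish zefiu
Only *depiu yields all of Karakar dipio, Fevikish zefiu.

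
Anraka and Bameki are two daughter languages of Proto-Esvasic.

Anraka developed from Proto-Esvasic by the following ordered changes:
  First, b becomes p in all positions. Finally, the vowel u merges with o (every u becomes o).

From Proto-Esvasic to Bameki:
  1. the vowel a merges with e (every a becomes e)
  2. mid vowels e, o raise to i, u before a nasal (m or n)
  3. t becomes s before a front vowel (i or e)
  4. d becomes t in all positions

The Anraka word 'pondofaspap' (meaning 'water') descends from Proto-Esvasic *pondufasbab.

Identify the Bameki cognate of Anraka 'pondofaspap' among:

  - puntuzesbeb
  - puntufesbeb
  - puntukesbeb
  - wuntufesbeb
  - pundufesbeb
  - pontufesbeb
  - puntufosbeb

puntufesbeb

Bameki: *pondufasbab > pondufesbeb > pundufesbeb > puntufesbeb  (by vowel merger, pre-nasal raising, unconditioned shift)
Only 'puntufesbeb' matches the regular Bameki development of *pondufasbab.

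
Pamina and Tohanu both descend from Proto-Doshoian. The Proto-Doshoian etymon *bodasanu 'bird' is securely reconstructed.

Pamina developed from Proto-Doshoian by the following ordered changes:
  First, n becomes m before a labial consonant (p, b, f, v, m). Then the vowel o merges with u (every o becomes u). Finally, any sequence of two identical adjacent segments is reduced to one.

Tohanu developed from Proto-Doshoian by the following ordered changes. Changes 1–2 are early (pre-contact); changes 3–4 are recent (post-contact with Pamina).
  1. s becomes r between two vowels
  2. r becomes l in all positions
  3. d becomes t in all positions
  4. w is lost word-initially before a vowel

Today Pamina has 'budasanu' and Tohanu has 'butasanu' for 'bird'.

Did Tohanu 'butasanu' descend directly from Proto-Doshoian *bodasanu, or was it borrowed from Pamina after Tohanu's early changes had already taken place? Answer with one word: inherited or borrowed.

If inherited, *bodasanu would pass through all of Tohanu's changes:
Tohanu: *bodasanu
  bodasanu → bodaranu   [rhotacism]
  bodaranu → bodalanu   [unconditioned shift]
  bodalanu → botalanu   [unconditioned shift]
  botalanu (rule 4 does not apply)
  giving Tohanu botalanu.
If borrowed from Pamina 'budasanu' after the early changes, it would undergo only the recent ones:
  rule 3 (unconditioned shift): budasanu → butasanu
  rule 4 (glide loss): no change (butasanu)
  ⇒ as a loan: butasanu
Tohanu 'butasanu' matches the loan outcome 'butasanu', not the inherited 'botalanu' — it skipped the early Tohanu changes, so it was borrowed from Pamina.

borrowed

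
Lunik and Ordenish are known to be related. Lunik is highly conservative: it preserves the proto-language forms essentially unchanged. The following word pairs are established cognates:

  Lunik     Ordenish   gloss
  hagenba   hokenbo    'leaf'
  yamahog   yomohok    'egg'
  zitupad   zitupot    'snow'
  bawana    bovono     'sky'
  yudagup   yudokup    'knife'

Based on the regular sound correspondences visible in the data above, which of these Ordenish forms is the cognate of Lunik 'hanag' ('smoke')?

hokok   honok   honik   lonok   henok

honok

bawana ~ bovono — Lunik a corresponds to Ordenish o after a consonant, before a nasal.
hagenba ~ hokenbo, yamahog ~ yomohok — Lunik a corresponds to Ordenish o after a consonant, before a consonant other than r, m, n, p, b, f, v.
yamahog ~ yomohok — Lunik g corresponds to Ordenish k word-finally.
Applying these to Lunik 'hanag':
  hanag → honag   (a→o after a consonant, before a nasal)
  honag → honog   (a→o after a consonant, before a consonant other than r, m, n, p, b, f, v)
  honog → honok   (g→k word-finally)
So the Ordenish cognate is 'honok'.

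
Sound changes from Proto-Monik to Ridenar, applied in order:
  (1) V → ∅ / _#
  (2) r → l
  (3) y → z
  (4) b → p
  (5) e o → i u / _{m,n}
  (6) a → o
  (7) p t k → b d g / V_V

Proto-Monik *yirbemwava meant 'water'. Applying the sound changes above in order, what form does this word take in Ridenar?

zilpimwov

Ridenar: *yirbemwava
  yirbemwava → yirbemwav   [apocope]
  yirbemwav → yilbemwav   [unconditioned shift]
  yilbemwav → zilbemwav   [unconditioned shift]
  zilbemwav → zilpemwav   [unconditioned shift]
  zilpemwav → zilpimwav   [pre-nasal raising]
  zilpimwav → zilpimwov   [vowel merger]
  zilpimwov (rule 7 does not apply)
  giving Ridenar zilpimwov.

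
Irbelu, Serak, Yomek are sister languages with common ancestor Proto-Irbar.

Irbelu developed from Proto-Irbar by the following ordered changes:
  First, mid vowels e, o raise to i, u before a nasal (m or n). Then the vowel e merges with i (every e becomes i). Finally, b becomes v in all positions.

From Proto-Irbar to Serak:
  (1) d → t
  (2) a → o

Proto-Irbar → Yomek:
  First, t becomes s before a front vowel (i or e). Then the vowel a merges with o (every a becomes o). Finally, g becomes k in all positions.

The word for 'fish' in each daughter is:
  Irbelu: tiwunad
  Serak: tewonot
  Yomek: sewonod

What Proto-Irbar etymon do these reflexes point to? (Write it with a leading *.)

Position 7: Irbelu has d, Serak has t, Yomek has d. Irbelu preserves d here (none of its changes turn any other segment into d), so the proto-segment is *d.
Position 6: Irbelu has a, Serak has o, Yomek has o. Irbelu preserves a here (none of its changes turn any other segment into a), so the proto-segment is *a.
Position 2: Irbelu has i, Serak has e, Yomek has e. Serak preserves e here (none of its changes turn any other segment into e), so the proto-segment is *e.
Continuing position by position gives *tewonad; check it forward:
Irbelu: *tewonad
  tewonad → tewunad   [pre-nasal raising]
  tewunad → tiwunad   [vowel merger]
  tiwunad (rule 3 does not apply)
  giving Irbelu tiwunad.
Serak: *tewonad > tewonat > tewonot  (by unconditioned shift, vowel merger)
Yomek: start from *tewonad.
  rule 1 (palatalisation): tewonad → sewonad
  rule 2 (vowel merger): sewonad → sewonod
  rule 3: no change — sewonod
  ⇒ Yomek sewonod
Only *tewonad yields all of Irbelu tiwunad, Serak tewonot, Yomek sewonod.

*tewonad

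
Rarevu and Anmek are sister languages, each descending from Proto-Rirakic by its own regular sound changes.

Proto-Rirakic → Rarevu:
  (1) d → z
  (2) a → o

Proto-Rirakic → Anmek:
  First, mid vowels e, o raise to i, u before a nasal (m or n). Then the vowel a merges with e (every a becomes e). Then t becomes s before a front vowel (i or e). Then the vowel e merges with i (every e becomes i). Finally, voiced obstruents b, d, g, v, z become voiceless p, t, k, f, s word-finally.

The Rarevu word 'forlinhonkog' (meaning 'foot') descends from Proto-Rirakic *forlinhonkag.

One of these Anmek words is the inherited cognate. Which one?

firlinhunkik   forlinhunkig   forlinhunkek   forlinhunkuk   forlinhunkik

Anmek: start from *forlinhonkag.
  rule 1 (pre-nasal raising): forlinhonkag → forlinhunkag
  rule 2 (vowel merger): forlinhunkag → forlinhunkeg
  rule 3: no change — forlinhunkeg
  rule 4 (vowel merger): forlinhunkeg → forlinhunkig
  rule 5 (final devoicing): forlinhunkig → forlinhunkik
  ⇒ Anmek forlinhunkik
Only 'forlinhunkik' matches the regular Anmek development of *forlinhonkag.

forlinhunkik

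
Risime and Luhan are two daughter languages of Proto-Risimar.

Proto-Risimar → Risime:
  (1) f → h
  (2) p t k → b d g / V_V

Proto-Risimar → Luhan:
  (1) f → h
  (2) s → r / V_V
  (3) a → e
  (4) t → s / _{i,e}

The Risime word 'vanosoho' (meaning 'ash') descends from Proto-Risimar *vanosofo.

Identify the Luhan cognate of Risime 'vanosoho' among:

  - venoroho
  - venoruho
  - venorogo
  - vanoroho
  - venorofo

venoroho

Luhan: *vanosofo > vanosoho > vanoroho > venoroho  (by unconditioned shift, rhotacism, vowel merger)
Among the options, 'venoroho' alone shows every Luhan change applied in order.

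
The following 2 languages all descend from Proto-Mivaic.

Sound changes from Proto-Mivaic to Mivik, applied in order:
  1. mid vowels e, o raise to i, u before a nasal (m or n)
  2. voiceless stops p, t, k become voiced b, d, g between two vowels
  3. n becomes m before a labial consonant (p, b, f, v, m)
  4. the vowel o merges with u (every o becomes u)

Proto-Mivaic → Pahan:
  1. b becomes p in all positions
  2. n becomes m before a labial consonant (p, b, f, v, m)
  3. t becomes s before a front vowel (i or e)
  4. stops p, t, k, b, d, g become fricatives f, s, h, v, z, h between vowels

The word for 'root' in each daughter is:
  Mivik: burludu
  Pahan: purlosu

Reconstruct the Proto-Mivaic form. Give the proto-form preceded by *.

*burlotu

Position 6: Mivik has d, Pahan has s. Taking the neighbouring segments as reconstructed: Mivik d could go back to *t or *d; Pahan s could go back to *t or *s — the one source consistent with every daughter is *t.
Position 1: Mivik has b, Pahan has p. Taking the neighbouring segments as reconstructed: Mivik b can only go back to *b; Pahan p could go back to *p or *b — the one source consistent with every daughter is *b.
Position 5: Mivik has u, Pahan has o. Pahan preserves o here (none of its changes turn any other segment into o), so the proto-segment is *o.
This points to *burlotu. Verify forward in each daughter:
Mivik: *burlotu > burlodu > burludu  (by intervocalic voicing, vowel merger)
Pahan: *burlotu > purlotu > purlosu  (by unconditioned shift, intervocalic lenition)
No other proto-form is consistent with every reflex, so the reconstruction is *burlotu.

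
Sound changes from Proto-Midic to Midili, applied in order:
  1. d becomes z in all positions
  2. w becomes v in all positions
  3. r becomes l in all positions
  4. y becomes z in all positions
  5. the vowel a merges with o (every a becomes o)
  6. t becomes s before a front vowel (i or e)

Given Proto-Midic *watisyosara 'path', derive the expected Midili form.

vosiszosolo

Midili: start from *watisyosara.
  rule 1: no change — watisyosara
  rule 2 (unconditioned shift): watisyosara → vatisyosara
  rule 3 (unconditioned shift): vatisyosara → vatisyosala
  rule 4 (unconditioned shift): vatisyosala → vatiszosala
  rule 5 (vowel merger): vatiszosala → votiszosolo
  rule 6 (palatalisation): votiszosolo → vosiszosolo
  ⇒ Midili vosiszosolo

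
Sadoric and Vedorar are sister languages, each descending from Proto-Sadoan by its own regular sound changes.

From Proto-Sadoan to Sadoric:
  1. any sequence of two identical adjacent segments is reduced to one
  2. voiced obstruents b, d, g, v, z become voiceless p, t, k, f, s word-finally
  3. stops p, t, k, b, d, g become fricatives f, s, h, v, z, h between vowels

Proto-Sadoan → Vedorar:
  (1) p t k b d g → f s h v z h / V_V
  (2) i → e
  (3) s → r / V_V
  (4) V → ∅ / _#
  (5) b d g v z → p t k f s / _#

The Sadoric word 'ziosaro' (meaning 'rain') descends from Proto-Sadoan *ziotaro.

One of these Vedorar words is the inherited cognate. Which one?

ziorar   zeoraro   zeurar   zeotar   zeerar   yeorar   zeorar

Vedorar: *ziotaro > ziosaro > zeosaro > zeoraro > zeorar  (by intervocalic lenition, vowel merger, rhotacism, apocope)
The other candidates each miss or misapply at least one Vedorar change.

zeorar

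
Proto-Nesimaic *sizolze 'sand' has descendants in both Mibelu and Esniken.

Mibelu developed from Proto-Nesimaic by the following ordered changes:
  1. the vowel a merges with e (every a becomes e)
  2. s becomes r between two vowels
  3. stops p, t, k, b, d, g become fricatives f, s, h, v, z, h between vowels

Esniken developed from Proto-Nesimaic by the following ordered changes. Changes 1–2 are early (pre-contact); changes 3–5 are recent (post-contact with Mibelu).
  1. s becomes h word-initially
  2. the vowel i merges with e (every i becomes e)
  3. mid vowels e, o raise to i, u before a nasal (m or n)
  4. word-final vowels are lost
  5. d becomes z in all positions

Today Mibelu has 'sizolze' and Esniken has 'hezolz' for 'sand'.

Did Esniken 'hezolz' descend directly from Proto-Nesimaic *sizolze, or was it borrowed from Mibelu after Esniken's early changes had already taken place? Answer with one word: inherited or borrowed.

inherited

If inherited, *sizolze would pass through all of Esniken's changes:
Esniken: start from *sizolze.
  rule 1 (debuccalisation): sizolze → hizolze
  rule 2 (vowel merger): hizolze → hezolze
  rule 3: no change — hezolze
  rule 4 (apocope): hezolze → hezolz
  rule 5: no change — hezolz
  ⇒ Esniken hezolz
If borrowed from Mibelu 'sizolze' after the early changes, it would undergo only the recent ones:
  rule 3 (pre-nasal raising): no change (sizolze)
  rule 4 (apocope): sizolze → sizolz
  rule 5 (unconditioned shift): no change (sizolz)
  ⇒ as a loan: sizolz
Esniken 'hezolz' matches the inherited outcome exactly, so it is an inherited cognate, not a loan.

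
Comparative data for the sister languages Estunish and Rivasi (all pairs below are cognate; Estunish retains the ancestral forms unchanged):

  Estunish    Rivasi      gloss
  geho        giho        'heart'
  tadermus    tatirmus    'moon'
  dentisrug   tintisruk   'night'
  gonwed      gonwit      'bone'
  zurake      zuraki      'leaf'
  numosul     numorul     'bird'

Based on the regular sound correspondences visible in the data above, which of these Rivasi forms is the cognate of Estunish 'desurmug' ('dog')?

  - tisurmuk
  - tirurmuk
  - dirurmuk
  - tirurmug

tirurmuk

dentisrug ~ tintisruk — Estunish d corresponds to Rivasi t word-initially before a front vowel.
geho ~ giho, gonwed ~ gonwit — Estunish e corresponds to Rivasi i after a consonant, before a consonant other than r, m, n, p, b, f, v.
numosul ~ numorul — Estunish s corresponds to Rivasi r between vowels (before a back vowel).
dentisrug ~ tintisruk — Estunish g corresponds to Rivasi k word-finally.
Applying these to Estunish 'desurmug':
  desurmug → tesurmug   (d→t word-initially before a front vowel)
  tesurmug → tisurmug   (e→i after a consonant, before a consonant other than r, m, n, p, b, f, v)
  tisurmug → tirurmug   (s→r between vowels (before a back vowel))
  tirurmug → tirurmuk   (g→k word-finally)
So the Rivasi cognate is 'tirurmuk'.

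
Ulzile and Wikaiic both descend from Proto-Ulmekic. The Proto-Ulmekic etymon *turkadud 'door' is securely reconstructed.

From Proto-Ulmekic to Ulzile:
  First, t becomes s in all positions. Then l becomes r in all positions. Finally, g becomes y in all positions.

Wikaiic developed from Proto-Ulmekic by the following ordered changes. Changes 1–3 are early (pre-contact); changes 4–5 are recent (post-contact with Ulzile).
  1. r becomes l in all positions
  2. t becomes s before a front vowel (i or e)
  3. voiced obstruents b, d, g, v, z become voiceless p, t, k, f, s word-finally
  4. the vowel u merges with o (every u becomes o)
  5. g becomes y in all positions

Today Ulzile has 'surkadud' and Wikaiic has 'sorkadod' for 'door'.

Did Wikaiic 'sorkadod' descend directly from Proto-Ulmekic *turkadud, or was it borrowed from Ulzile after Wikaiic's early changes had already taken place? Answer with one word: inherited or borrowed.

If inherited, *turkadud would pass through all of Wikaiic's changes:
Wikaiic: *turkadud
  turkadud → tulkadud   [unconditioned shift]
  tulkadud (rule 2 does not apply)
  tulkadud → tulkadut   [final devoicing]
  tulkadut → tolkadot   [vowel merger]
  tolkadot (rule 5 does not apply)
  giving Wikaiic tolkadot.
If borrowed from Ulzile 'surkadud' after the early changes, it would undergo only the recent ones:
  rule 4 (vowel merger): surkadud → sorkadod
  rule 5 (unconditioned shift): no change (sorkadod)
  ⇒ as a loan: sorkadod
Wikaiic 'sorkadod' matches the loan outcome 'sorkadod', not the inherited 'tolkadot' — it skipped the early Wikaiic changes, so it was borrowed from Ulzile.

borrowed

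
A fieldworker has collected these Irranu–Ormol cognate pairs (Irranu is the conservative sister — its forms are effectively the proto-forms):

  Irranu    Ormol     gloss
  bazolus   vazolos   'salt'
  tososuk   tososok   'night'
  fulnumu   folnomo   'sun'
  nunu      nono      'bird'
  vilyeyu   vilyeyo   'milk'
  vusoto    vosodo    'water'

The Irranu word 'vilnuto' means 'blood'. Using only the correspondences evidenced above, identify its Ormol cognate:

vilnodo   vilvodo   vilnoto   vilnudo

bazolus ~ vazolos, tososuk ~ tososok — Irranu u corresponds to Ormol o after a consonant, before a consonant other than r, m, n, p, b, f, v.
vusoto ~ vosodo — Irranu t corresponds to Ormol d between vowels (before a back vowel).
Applying these to Irranu 'vilnuto':
  vilnuto → vilnoto   (u→o after a consonant, before a consonant other than r, m, n, p, b, f, v)
  vilnoto → vilnodo   (t→d between vowels (before a back vowel))
So the Ormol cognate is 'vilnodo'.

vilnodo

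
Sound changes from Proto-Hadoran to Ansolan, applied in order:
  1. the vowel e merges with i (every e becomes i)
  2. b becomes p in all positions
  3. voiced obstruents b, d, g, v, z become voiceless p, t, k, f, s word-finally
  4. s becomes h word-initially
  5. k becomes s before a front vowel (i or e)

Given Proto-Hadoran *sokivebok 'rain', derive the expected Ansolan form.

hosivipok

Ansolan: *sokivebok
  sokivebok → sokivibok   [vowel merger]
  sokivibok → sokivipok   [unconditioned shift]
  sokivipok (rule 3 does not apply)
  sokivipok → hokivipok   [debuccalisation]
  hokivipok → hosivipok   [palatalisation]
  giving Ansolan hosivipok.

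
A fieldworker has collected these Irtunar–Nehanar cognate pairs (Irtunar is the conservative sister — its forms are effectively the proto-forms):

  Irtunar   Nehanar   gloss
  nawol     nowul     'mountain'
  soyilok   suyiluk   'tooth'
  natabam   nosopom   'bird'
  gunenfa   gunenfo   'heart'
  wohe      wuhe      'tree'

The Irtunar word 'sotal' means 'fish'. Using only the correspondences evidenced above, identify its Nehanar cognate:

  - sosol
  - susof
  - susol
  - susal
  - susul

nawol ~ nowul, soyilok ~ suyiluk — Irtunar o corresponds to Nehanar u after a consonant, before a consonant other than r, m, n, p, b, f, v.
natabam ~ nosopom — Irtunar t corresponds to Nehanar s between vowels (before a back vowel).
nawol ~ nowul, natabam ~ nosopom — Irtunar a corresponds to Nehanar o after a consonant, before a consonant other than r, m, n, p, b, f, v.
Applying these to Irtunar 'sotal':
  sotal → sutal   (o→u after a consonant, before a consonant other than r, m, n, p, b, f, v)
  sutal → susal   (t→s between vowels (before a back vowel))
  susal → susol   (a→o after a consonant, before a consonant other than r, m, n, p, b, f, v)
So the Nehanar cognate is 'susol'.

susol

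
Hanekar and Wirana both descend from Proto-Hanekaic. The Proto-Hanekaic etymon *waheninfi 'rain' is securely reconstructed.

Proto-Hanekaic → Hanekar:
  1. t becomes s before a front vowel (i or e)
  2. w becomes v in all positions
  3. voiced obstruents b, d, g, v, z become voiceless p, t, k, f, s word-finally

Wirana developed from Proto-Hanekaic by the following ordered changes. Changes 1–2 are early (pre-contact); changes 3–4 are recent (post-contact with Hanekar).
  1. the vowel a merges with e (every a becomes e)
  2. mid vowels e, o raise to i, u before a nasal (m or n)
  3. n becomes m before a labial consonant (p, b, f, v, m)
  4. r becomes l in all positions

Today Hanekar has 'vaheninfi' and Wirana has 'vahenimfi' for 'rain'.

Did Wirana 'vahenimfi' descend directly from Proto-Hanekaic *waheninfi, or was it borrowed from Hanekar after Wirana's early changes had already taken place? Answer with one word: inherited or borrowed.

borrowed

If inherited, *waheninfi would pass through all of Wirana's changes:
Wirana: start from *waheninfi.
  rule 1 (vowel merger): waheninfi → weheninfi
  rule 2 (pre-nasal raising): weheninfi → wehininfi
  rule 3 (nasal place assimilation): wehininfi → wehinimfi
  rule 4: no change — wehinimfi
  ⇒ Wirana wehinimfi
If borrowed from Hanekar 'vaheninfi' after the early changes, it would undergo only the recent ones:
  rule 3 (nasal place assimilation): vaheninfi → vahenimfi
  rule 4 (unconditioned shift): no change (vahenimfi)
  ⇒ as a loan: vahenimfi
Wirana 'vahenimfi' matches the loan outcome 'vahenimfi', not the inherited 'wehinimfi' — it skipped the early Wirana changes, so it was borrowed from Hanekar.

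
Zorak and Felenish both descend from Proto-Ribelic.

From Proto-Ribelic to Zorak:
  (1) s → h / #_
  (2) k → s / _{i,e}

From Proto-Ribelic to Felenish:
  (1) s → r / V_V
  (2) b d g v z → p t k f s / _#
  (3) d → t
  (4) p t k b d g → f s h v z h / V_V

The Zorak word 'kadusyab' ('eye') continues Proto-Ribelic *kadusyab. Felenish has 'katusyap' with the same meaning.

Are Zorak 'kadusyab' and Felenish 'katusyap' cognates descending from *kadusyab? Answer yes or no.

no

Derive the expected Felenish reflex of *kadusyab:
Felenish: start from *kadusyab.
  rule 1: no change — kadusyab
  rule 2 (final devoicing): kadusyab → kadusyap
  rule 3 (unconditioned shift): kadusyap → katusyap
  rule 4 (intervocalic lenition): katusyap → kasusyap
  ⇒ Felenish kasusyap
The regular Felenish reflex would be 'kasusyap', but the attested form is 'katusyap'. The correspondence is irregular, so they are not cognates (the Felenish form has a different source).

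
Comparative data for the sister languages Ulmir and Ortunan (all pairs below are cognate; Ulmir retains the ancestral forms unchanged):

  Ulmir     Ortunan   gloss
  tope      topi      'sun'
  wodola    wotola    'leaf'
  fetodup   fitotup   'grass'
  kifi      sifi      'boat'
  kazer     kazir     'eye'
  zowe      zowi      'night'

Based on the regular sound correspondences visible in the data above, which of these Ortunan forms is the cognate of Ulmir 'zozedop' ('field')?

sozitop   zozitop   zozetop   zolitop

fetodup ~ fitotup — Ulmir e corresponds to Ortunan i after a consonant, before a consonant other than r, m, n, p, b, f, v.
wodola ~ wotola — Ulmir d corresponds to Ortunan t between vowels (before a back vowel).
Applying these to Ulmir 'zozedop':
  zozedop → zozidop   (e→i after a consonant, before a consonant other than r, m, n, p, b, f, v)
  zozidop → zozitop   (d→t between vowels (before a back vowel))
So the Ortunan cognate is 'zozitop'.

zozitop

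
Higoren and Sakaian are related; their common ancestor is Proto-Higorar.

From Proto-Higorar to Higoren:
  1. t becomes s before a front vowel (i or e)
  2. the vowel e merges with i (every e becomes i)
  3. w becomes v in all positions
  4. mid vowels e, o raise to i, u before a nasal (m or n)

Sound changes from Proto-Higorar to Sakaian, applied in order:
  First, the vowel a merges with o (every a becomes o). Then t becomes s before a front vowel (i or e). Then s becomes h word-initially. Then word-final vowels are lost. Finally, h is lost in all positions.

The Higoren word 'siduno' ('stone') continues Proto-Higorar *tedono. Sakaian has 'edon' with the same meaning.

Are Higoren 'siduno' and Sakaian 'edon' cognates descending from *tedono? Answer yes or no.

yes

Derive the expected Sakaian reflex of *tedono:
Sakaian: *tedono > sedono > hedono > hedon > edon  (by palatalisation, debuccalisation, apocope, h-loss)
Sakaian 'edon' matches the regular reflex exactly, so the pair is cognate.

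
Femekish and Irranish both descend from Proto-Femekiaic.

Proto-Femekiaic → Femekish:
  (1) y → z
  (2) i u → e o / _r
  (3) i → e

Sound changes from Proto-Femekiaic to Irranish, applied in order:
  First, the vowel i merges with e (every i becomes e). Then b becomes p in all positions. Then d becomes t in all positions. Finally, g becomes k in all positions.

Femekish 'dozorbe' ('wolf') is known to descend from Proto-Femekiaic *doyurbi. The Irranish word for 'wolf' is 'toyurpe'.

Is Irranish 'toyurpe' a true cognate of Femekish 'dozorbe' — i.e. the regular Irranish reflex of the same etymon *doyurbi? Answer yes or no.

yes

Derive the expected Irranish reflex of *doyurbi:
Irranish: *doyurbi > doyurbe > doyurpe > toyurpe  (by vowel merger, unconditioned shift, unconditioned shift)
Irranish 'toyurpe' matches the regular reflex exactly, so the pair is cognate.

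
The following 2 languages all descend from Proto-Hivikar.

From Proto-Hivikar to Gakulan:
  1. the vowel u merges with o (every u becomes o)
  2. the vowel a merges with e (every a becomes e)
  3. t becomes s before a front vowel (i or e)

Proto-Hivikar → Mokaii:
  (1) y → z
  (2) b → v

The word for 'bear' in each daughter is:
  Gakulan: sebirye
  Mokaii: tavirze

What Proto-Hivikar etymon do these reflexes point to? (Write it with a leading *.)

Position 3: Gakulan has b, Mokaii has v. Gakulan preserves b here (none of its changes turn any other segment into b), so the proto-segment is *b.
Position 6: Gakulan has y, Mokaii has z. Gakulan preserves y here (none of its changes turn any other segment into y), so the proto-segment is *y.
This points to *tabirye. Verify forward in each daughter:
Gakulan: *tabirye
  tabirye (rule 1 does not apply)
  tabirye → tebirye   [vowel merger]
  tebirye → sebirye   [palatalisation]
  giving Gakulan sebirye.
Mokaii: *tabirye
  tabirye → tabirze   [unconditioned shift]
  tabirze → tavirze   [unconditioned shift]
  giving Mokaii tavirze.
Only *tabirye yields all of Gakulan sebirye, Mokaii tavirze.

*tabirye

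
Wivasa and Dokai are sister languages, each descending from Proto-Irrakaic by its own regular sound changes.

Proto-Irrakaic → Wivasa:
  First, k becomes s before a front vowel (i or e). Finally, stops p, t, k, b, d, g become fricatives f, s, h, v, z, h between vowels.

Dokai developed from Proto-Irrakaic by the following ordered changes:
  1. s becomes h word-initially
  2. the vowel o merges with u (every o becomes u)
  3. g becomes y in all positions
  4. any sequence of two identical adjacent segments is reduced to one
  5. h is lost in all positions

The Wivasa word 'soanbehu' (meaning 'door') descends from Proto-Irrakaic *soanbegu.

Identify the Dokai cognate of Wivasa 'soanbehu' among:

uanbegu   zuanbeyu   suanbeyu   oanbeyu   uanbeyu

uanbeyu

Dokai: start from *soanbegu.
  rule 1 (debuccalisation): soanbegu → hoanbegu
  rule 2 (vowel merger): hoanbegu → huanbegu
  rule 3 (unconditioned shift): huanbegu → huanbeyu
  rule 4: no change — huanbeyu
  rule 5 (h-loss): huanbeyu → uanbeyu
  ⇒ Dokai uanbeyu
The other candidates each miss or misapply at least one Dokai change.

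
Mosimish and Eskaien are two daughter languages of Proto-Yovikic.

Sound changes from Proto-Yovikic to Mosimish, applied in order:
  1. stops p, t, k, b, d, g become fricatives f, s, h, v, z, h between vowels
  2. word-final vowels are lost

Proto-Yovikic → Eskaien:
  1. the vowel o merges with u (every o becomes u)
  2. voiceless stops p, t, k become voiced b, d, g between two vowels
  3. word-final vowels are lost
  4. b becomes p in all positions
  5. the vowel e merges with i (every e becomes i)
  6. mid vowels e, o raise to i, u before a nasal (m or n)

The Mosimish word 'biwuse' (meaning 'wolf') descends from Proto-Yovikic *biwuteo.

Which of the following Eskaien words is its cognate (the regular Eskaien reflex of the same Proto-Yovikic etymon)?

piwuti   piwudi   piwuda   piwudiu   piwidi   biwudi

Eskaien: start from *biwuteo.
  rule 1 (vowel merger): biwuteo → biwuteu
  rule 2 (intervocalic voicing): biwuteu → biwudeu
  rule 3 (apocope): biwudeu → biwude
  rule 4 (unconditioned shift): biwude → piwude
  rule 5 (vowel merger): piwude → piwudi
  rule 6: no change — piwudi
  ⇒ Eskaien piwudi
The other candidates each miss or misapply at least one Eskaien change.

piwudi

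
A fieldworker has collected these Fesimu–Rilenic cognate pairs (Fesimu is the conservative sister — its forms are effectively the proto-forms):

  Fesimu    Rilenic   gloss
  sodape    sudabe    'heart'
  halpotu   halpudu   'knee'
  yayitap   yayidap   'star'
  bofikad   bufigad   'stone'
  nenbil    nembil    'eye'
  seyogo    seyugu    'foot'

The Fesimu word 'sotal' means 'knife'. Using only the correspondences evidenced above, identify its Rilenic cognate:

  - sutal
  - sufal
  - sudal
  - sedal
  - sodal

sodape ~ sudabe, halpotu ~ halpudu — Fesimu o corresponds to Rilenic u after a consonant, before a consonant other than r, m, n, p, b, f, v.
yayitap ~ yayidap — Fesimu t corresponds to Rilenic d between vowels (before a back vowel).
Applying these to Fesimu 'sotal':
  sotal → sutal   (o→u after a consonant, before a consonant other than r, m, n, p, b, f, v)
  sutal → sudal   (t→d between vowels (before a back vowel))
So the Rilenic cognate is 'sudal'.

sudal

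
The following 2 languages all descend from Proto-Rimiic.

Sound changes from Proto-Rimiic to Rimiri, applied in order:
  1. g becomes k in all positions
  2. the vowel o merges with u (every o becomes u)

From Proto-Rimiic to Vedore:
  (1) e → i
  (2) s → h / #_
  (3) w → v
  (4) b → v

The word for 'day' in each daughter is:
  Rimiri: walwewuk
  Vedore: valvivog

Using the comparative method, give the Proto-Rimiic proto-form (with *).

Position 1: Rimiri has w, Vedore has v. Rimiri preserves w here (none of its changes turn any other segment into w), so the proto-segment is *w.
Position 4: Rimiri has w, Vedore has v. Rimiri preserves w here (none of its changes turn any other segment into w), so the proto-segment is *w.
Position 8: Rimiri has k, Vedore has g. Vedore preserves g here (none of its changes turn any other segment into g), so the proto-segment is *g.
Continuing position by position gives *walwewog; check it forward:
Rimiri: *walwewog > walwewok > walwewuk  (by unconditioned shift, vowel merger)
Vedore: *walwewog
  walwewog → walwiwog   [vowel merger]
  walwiwog (rule 2 does not apply)
  walwiwog → valvivog   [unconditioned shift]
  valvivog (rule 4 does not apply)
  giving Vedore valvivog.
No other proto-form is consistent with every reflex, so the reconstruction is *walwewog.

*walwewog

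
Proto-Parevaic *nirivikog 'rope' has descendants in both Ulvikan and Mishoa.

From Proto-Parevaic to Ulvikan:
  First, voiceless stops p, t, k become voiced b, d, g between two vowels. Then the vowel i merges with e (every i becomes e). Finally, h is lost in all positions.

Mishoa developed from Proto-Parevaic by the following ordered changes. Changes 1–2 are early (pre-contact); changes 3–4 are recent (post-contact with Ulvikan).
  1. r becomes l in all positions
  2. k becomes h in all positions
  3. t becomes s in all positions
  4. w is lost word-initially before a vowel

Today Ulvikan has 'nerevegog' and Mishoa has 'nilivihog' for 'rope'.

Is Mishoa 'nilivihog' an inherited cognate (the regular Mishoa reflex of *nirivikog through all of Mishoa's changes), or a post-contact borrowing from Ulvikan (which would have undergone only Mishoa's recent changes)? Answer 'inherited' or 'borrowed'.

If inherited, *nirivikog would pass through all of Mishoa's changes:
Mishoa: start from *nirivikog.
  rule 1 (unconditioned shift): nirivikog → nilivikog
  rule 2 (unconditioned shift): nilivikog → nilivihog
  rule 3: no change — nilivihog
  rule 4: no change — nilivihog
  ⇒ Mishoa nilivihog
If borrowed from Ulvikan 'nerevegog' after the early changes, it would undergo only the recent ones:
  rule 3 (unconditioned shift): no change (nerevegog)
  rule 4 (glide loss): no change (nerevegog)
  ⇒ as a loan: nerevegog
Mishoa 'nilivihog' matches the inherited outcome exactly, so it is an inherited cognate, not a loan.

inherited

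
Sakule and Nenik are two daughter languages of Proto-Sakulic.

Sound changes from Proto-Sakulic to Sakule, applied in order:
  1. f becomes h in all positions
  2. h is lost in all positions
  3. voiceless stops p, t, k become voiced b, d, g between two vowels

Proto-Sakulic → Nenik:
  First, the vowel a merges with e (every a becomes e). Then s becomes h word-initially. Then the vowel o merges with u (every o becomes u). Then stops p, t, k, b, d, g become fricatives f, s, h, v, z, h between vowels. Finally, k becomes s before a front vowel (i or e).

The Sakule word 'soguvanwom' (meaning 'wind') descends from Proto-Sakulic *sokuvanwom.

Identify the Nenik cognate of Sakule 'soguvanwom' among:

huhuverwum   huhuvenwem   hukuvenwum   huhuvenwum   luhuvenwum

huhuvenwum

Nenik: *sokuvanwom > sokuvenwom > hokuvenwom > hukuvenwum > huhuvenwum  (by vowel merger, debuccalisation, vowel merger, intervocalic lenition)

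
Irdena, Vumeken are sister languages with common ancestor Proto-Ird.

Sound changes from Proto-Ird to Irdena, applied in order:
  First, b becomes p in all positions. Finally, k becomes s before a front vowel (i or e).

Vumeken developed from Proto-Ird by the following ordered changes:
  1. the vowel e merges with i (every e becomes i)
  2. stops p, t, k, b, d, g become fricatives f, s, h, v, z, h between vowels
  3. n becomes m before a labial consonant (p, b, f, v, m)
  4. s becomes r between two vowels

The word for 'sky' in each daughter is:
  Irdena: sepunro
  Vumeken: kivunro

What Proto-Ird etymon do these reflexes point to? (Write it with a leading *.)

*kebunro

Position 1: Irdena has s, Vumeken has k. Vumeken preserves k here (none of its changes turn any other segment into k), so the proto-segment is *k.
Position 2: Irdena has e, Vumeken has i. Irdena preserves e here (none of its changes turn any other segment into e), so the proto-segment is *e.
This points to *kebunro. Verify forward in each daughter:
Irdena: *kebunro > kepunro > sepunro  (by unconditioned shift, palatalisation)
Vumeken: start from *kebunro.
  rule 1 (vowel merger): kebunro → kibunro
  rule 2 (intervocalic lenition): kibunro → kivunro
  rule 3: no change — kivunro
  rule 4: no change — kivunro
  ⇒ Vumeken kivunro
*kebunro is the unique common source.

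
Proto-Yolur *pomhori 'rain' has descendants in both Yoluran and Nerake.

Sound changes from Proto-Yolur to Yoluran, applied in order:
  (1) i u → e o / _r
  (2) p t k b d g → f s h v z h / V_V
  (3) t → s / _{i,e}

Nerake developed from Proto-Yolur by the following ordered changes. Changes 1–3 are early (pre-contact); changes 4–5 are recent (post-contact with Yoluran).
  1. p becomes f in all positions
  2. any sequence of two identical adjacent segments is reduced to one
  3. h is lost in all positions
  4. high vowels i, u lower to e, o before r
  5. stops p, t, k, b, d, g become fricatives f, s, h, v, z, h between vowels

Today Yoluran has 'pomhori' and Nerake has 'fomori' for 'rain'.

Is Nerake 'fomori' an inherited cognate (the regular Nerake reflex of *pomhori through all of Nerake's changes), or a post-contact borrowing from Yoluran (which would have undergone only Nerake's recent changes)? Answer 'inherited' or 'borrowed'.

inherited

If inherited, *pomhori would pass through all of Nerake's changes:
Nerake: start from *pomhori.
  rule 1 (unconditioned shift): pomhori → fomhori
  rule 2: no change — fomhori
  rule 3 (h-loss): fomhori → fomori
  rule 4: no change — fomori
  rule 5: no change — fomori
  ⇒ Nerake fomori
If borrowed from Yoluran 'pomhori' after the early changes, it would undergo only the recent ones:
  rule 4 (pre-rhotic lowering): no change (pomhori)
  rule 5 (intervocalic lenition): no change (pomhori)
  ⇒ as a loan: pomhori
Nerake 'fomori' matches the inherited outcome exactly, so it is an inherited cognate, not a loan.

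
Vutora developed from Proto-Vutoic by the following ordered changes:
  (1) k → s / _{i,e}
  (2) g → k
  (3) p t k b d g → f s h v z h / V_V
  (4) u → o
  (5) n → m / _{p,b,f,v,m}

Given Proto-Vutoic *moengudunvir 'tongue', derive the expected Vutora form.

Vutora: *moengudunvir
  moengudunvir (rule 1 does not apply)
  moengudunvir → moenkudunvir   [unconditioned shift]
  moenkudunvir → moenkuzunvir   [intervocalic lenition]
  moenkuzunvir → moenkozonvir   [vowel merger]
  moenkozonvir → moenkozomvir   [nasal place assimilation]
  giving Vutora moenkozomvir.

moenkozomvir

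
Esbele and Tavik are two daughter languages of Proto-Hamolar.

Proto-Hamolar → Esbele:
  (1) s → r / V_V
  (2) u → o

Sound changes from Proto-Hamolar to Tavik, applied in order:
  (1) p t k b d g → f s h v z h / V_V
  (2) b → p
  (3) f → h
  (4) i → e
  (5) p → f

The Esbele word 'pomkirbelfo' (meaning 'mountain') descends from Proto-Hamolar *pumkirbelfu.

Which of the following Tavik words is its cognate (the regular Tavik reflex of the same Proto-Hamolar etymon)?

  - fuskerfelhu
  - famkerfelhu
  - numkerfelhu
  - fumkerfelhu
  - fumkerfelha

fumkerfelhu

Tavik: *pumkirbelfu > pumkirpelfu > pumkirpelhu > pumkerpelhu > fumkerfelhu  (by unconditioned shift, unconditioned shift, vowel merger, unconditioned shift)
The other candidates each miss or misapply at least one Tavik change.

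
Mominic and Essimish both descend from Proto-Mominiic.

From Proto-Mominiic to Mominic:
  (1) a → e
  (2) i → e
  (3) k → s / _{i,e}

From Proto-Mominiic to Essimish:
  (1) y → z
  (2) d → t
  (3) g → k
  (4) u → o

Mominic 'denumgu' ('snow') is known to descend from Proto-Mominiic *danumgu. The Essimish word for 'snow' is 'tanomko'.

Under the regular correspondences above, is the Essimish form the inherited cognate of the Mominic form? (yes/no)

yes

Derive the expected Essimish reflex of *danumgu:
Essimish: *danumgu > tanumgu > tanumku > tanomko  (by unconditioned shift, unconditioned shift, vowel merger)
Essimish 'tanomko' matches the regular reflex exactly, so the pair is cognate.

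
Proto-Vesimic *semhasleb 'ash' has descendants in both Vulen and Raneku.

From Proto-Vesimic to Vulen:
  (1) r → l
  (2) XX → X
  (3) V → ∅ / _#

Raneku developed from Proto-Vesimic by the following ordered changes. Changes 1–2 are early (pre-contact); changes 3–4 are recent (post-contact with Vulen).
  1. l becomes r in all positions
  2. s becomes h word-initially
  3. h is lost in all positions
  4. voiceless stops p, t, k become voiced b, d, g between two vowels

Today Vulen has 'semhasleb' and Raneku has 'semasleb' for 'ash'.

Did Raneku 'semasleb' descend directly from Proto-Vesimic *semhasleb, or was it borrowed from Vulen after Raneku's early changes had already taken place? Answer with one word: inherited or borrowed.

If inherited, *semhasleb would pass through all of Raneku's changes:
Raneku: start from *semhasleb.
  rule 1 (unconditioned shift): semhasleb → semhasreb
  rule 2 (debuccalisation): semhasreb → hemhasreb
  rule 3 (h-loss): hemhasreb → emasreb
  rule 4: no change — emasreb
  ⇒ Raneku emasreb
If borrowed from Vulen 'semhasleb' after the early changes, it would undergo only the recent ones:
  rule 3 (h-loss): semhasleb → semasleb
  rule 4 (intervocalic voicing): no change (semasleb)
  ⇒ as a loan: semasleb
Raneku 'semasleb' matches the loan outcome 'semasleb', not the inherited 'emasreb' — it skipped the early Raneku changes, so it was borrowed from Vulen.

borrowed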